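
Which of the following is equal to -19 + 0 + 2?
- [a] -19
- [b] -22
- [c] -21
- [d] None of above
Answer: d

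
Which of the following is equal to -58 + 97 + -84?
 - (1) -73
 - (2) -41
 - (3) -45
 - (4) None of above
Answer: 3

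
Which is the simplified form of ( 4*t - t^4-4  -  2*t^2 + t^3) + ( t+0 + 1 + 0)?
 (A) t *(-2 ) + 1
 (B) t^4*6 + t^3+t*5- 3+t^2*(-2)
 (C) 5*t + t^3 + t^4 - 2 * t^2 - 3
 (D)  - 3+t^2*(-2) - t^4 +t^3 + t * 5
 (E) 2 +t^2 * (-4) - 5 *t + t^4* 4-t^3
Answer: D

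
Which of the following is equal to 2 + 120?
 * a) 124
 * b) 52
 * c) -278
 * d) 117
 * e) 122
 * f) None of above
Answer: e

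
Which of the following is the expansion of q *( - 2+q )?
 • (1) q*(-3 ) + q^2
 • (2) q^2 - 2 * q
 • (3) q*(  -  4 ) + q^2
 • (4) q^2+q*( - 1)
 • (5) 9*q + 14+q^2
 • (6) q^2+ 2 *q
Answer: 2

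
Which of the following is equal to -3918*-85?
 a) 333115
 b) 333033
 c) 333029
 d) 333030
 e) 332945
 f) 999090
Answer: d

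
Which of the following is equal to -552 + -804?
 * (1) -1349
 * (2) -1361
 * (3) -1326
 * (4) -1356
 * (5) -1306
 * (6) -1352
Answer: 4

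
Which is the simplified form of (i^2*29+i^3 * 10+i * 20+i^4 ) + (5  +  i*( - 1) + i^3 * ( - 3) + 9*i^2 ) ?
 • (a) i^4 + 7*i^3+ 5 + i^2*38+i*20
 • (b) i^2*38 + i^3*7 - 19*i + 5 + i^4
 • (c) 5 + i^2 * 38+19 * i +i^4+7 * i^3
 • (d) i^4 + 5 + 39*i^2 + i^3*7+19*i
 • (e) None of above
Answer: c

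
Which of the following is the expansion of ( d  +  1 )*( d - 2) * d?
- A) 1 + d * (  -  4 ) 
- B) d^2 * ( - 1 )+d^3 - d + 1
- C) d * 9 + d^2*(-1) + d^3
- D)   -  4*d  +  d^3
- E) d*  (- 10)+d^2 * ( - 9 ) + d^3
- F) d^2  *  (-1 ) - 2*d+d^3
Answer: F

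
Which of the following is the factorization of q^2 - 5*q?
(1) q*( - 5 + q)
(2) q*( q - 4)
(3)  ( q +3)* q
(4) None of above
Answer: 1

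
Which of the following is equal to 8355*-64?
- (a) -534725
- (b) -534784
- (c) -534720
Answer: c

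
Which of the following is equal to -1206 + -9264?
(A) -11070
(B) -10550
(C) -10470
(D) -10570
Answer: C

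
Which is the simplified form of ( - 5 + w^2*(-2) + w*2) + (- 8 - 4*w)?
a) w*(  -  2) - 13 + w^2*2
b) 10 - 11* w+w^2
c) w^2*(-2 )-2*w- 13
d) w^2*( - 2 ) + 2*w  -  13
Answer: c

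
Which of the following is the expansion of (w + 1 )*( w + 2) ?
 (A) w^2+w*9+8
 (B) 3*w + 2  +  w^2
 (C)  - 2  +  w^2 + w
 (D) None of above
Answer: B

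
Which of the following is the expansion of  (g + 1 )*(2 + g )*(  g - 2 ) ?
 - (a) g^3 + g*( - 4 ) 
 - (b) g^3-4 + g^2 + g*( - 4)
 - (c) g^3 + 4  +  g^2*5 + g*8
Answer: b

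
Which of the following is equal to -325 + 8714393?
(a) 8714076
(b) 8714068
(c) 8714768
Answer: b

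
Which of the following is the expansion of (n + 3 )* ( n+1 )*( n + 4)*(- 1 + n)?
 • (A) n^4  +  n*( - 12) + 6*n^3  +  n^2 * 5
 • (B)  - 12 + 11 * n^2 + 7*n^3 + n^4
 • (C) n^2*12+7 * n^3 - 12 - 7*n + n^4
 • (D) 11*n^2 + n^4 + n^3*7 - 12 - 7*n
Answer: D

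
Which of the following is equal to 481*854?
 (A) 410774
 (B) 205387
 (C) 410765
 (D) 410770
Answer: A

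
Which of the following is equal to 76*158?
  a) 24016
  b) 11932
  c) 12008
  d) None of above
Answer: c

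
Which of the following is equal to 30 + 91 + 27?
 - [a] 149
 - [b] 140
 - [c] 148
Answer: c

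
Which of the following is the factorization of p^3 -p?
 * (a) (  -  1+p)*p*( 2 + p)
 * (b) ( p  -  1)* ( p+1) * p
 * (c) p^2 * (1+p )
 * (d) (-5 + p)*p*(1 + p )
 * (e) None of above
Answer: b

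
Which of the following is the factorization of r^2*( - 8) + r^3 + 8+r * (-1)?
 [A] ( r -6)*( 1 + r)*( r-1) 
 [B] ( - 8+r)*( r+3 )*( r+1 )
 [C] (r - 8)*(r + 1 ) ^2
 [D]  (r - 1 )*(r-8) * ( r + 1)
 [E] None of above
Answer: D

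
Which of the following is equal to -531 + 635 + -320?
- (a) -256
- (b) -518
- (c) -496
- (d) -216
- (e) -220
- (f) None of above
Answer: d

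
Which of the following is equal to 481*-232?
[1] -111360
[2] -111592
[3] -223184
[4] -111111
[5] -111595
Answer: 2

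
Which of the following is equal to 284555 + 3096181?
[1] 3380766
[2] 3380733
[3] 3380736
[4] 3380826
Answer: 3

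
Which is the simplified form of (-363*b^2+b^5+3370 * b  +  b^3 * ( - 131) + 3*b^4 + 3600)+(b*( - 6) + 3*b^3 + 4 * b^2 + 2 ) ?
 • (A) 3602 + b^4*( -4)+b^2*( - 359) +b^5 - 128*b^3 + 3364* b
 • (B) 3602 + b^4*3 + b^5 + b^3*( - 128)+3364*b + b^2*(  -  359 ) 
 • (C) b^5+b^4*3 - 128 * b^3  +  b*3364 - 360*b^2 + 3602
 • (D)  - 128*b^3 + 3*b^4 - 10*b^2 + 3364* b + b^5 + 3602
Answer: B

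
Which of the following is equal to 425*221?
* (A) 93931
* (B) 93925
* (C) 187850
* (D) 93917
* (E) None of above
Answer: B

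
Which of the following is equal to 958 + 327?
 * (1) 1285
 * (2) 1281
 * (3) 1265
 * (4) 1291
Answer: 1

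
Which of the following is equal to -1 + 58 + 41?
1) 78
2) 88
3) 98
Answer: 3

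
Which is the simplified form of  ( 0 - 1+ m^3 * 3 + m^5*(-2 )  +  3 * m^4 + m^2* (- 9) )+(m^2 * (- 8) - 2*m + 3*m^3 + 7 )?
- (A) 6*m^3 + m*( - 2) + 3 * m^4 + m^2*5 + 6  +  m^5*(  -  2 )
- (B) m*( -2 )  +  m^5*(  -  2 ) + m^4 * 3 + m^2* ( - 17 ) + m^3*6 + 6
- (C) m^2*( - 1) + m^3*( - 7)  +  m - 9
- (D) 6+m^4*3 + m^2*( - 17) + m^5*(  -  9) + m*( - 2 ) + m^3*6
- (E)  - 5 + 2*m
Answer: B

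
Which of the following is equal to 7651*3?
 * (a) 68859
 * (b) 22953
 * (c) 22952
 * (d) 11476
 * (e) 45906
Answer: b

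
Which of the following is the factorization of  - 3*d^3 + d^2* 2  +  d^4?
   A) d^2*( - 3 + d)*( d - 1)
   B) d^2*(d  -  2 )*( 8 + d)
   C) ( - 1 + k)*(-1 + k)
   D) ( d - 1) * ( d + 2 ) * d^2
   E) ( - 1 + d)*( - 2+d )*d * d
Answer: E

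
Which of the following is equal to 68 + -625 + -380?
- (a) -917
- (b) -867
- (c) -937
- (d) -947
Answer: c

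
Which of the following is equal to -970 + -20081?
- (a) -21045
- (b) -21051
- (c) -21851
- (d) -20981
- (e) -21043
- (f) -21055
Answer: b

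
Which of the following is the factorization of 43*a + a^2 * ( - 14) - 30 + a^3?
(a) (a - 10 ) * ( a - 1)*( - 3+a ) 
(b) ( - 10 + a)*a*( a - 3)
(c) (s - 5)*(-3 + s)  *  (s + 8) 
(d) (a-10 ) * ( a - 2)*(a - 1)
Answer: a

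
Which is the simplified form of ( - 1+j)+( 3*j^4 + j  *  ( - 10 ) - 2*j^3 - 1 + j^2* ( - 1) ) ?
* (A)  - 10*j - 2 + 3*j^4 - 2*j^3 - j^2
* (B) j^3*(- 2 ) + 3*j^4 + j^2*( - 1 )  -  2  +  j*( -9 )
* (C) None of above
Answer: B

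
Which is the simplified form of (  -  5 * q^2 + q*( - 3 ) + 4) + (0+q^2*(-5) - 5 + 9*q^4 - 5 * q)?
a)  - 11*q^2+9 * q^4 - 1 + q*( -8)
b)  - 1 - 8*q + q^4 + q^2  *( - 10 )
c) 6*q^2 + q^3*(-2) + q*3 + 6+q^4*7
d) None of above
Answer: d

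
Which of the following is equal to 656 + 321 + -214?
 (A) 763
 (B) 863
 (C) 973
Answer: A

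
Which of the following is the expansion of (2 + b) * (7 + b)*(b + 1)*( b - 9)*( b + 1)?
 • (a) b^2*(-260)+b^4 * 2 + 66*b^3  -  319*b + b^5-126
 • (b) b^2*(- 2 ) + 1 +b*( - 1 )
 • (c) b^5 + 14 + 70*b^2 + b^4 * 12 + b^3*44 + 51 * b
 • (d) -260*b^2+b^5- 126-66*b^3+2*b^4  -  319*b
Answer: d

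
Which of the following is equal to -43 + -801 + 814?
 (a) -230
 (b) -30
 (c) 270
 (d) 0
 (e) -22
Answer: b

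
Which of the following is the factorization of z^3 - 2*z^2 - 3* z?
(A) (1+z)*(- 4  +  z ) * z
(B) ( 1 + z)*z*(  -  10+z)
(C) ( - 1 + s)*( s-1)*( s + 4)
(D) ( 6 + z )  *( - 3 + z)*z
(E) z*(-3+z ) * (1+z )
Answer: E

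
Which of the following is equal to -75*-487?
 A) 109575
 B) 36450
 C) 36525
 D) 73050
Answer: C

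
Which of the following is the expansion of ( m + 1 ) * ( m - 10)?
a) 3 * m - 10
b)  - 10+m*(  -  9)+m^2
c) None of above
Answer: b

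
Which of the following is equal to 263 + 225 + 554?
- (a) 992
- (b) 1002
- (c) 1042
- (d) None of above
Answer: c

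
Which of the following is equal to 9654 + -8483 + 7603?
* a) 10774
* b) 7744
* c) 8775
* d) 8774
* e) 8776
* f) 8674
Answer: d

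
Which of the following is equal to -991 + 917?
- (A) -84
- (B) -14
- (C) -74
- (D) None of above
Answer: C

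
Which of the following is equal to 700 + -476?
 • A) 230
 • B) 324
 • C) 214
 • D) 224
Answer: D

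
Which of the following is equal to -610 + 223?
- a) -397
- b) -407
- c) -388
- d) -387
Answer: d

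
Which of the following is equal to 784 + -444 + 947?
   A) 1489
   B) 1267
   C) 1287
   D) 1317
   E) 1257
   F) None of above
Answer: C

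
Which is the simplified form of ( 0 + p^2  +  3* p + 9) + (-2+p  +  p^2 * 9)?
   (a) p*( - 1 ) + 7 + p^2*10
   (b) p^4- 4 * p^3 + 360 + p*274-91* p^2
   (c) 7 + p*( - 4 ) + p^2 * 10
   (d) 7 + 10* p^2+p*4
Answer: d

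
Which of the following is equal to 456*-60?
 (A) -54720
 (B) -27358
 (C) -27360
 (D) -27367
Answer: C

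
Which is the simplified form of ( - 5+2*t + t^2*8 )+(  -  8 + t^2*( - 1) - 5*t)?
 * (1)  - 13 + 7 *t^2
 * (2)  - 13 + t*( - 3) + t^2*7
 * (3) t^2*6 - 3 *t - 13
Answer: 2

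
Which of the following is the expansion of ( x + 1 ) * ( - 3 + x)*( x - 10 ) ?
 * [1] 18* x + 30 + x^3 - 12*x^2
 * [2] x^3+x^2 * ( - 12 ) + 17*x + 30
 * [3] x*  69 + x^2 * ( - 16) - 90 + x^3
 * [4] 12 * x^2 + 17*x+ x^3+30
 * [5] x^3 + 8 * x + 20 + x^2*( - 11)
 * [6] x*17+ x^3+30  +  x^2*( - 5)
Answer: 2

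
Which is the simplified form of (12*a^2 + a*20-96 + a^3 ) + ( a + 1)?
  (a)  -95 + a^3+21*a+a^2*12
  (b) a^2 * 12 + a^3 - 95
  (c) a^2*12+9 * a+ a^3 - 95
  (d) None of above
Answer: a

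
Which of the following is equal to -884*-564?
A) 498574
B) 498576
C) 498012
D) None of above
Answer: B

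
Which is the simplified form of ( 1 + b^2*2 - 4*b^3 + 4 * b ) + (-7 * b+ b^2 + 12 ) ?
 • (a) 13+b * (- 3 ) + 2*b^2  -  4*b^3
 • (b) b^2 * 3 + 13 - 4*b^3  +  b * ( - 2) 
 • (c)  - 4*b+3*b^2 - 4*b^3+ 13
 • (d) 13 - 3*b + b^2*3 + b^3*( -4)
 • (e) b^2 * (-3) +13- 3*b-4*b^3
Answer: d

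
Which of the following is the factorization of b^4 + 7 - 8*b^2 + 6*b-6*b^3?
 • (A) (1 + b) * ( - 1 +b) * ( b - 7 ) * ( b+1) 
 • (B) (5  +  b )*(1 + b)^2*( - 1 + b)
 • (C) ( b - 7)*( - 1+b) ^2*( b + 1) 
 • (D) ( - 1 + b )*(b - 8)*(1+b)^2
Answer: A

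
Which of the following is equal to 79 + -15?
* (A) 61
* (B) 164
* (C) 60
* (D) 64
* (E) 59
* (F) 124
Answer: D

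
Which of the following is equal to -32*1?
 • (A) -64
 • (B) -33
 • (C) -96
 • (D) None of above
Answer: D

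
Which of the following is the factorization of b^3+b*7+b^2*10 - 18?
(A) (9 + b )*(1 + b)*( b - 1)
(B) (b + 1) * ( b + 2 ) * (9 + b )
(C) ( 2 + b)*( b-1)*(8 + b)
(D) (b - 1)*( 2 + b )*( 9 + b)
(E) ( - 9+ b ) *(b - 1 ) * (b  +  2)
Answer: D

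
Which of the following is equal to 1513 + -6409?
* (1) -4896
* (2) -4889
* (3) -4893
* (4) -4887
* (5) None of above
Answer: 1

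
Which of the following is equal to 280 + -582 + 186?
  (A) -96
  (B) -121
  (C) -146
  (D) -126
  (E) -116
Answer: E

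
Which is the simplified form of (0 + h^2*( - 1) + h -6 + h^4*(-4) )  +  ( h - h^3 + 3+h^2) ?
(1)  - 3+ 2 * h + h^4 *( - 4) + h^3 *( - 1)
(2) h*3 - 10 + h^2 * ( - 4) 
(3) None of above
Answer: 1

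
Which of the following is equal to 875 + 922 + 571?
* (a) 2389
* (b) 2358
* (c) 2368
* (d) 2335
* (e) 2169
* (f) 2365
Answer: c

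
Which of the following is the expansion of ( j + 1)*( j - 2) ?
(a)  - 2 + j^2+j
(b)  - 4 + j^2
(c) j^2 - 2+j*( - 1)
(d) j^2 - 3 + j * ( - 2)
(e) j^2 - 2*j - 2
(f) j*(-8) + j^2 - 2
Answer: c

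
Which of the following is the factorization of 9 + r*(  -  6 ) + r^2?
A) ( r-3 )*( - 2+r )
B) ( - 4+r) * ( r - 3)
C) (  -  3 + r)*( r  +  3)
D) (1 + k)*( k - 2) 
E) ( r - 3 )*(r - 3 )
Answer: E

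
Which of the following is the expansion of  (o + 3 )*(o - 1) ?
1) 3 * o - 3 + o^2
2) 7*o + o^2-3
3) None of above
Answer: 3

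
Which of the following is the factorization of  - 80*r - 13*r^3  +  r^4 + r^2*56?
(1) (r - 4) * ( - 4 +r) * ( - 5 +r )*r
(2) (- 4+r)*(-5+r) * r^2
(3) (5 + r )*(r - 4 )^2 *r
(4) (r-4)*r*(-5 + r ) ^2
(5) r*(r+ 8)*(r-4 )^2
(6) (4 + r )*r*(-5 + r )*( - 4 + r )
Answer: 1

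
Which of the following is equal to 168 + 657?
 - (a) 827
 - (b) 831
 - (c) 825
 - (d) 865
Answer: c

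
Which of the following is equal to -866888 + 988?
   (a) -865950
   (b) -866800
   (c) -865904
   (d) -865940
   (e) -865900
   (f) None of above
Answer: e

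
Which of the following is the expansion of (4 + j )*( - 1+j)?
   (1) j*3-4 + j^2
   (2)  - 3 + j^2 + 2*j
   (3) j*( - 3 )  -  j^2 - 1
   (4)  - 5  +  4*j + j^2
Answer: 1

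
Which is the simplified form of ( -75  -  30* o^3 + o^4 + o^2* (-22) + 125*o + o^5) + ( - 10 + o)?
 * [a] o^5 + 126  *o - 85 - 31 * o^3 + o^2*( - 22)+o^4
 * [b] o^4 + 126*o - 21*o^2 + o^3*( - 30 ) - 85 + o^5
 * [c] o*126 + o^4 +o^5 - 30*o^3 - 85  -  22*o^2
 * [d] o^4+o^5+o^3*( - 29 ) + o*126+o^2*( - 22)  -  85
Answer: c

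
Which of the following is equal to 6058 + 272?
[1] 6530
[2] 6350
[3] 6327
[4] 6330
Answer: 4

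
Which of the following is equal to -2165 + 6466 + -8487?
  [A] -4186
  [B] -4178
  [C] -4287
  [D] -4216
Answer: A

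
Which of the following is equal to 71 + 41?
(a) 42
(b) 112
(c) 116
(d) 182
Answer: b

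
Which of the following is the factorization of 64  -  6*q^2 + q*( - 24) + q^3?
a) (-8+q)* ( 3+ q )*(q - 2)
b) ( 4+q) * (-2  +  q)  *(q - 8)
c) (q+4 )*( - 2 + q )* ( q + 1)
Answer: b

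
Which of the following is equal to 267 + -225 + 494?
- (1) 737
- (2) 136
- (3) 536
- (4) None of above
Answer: 3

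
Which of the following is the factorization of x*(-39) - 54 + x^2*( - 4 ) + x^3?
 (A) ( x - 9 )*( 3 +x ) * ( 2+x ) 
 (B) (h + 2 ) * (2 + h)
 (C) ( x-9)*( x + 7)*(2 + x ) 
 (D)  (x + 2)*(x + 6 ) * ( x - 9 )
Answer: A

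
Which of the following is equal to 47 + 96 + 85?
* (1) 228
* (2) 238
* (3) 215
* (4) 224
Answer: 1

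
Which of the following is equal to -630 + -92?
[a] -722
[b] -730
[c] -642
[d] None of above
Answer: a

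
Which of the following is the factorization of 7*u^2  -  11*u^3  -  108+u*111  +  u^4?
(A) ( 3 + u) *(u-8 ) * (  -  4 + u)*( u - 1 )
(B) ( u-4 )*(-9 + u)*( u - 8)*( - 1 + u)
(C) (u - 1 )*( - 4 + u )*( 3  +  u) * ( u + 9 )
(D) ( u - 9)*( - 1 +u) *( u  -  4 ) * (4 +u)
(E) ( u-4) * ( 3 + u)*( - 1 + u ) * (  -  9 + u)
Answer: E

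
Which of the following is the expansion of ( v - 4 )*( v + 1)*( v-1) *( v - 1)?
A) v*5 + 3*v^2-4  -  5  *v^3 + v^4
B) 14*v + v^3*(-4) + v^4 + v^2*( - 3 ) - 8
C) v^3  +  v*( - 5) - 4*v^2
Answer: A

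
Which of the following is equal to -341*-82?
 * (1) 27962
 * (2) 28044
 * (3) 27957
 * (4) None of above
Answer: 1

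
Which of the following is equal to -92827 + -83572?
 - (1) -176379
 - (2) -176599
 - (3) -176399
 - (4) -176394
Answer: 3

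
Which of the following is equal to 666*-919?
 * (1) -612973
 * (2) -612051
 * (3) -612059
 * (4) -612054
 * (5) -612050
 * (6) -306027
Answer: 4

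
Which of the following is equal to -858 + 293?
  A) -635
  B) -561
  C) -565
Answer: C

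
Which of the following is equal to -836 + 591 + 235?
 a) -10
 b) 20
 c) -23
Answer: a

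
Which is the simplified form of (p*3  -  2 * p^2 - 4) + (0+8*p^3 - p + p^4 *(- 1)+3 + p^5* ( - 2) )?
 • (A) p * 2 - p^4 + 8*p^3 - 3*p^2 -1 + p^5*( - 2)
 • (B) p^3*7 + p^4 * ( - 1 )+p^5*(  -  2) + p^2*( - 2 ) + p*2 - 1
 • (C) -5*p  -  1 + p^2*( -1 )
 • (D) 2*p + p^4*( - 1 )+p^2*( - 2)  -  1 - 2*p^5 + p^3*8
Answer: D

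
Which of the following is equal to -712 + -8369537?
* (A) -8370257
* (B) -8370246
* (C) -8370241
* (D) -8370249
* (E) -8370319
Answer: D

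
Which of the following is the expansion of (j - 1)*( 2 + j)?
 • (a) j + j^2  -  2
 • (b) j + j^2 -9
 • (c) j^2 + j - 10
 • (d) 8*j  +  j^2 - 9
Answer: a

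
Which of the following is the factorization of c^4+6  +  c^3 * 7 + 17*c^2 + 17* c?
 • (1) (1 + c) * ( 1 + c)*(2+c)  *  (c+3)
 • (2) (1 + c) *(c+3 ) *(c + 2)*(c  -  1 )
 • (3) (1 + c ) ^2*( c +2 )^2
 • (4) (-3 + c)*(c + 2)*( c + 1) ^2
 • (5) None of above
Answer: 1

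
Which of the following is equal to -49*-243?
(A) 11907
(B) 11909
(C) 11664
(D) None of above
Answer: A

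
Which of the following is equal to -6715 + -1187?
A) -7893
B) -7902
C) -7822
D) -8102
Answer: B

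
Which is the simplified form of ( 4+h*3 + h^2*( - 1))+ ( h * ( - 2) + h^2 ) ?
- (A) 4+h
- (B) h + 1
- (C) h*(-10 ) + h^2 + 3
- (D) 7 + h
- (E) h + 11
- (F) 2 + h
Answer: A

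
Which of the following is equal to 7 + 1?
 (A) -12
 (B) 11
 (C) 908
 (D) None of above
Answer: D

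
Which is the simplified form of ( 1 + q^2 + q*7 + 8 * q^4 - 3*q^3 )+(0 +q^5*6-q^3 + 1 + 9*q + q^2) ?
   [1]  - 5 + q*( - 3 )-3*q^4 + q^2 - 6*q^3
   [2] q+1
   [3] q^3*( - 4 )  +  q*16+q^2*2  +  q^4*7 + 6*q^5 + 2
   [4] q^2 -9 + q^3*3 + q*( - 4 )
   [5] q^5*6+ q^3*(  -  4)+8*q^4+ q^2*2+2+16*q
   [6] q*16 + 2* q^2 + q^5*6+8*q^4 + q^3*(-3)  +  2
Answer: 5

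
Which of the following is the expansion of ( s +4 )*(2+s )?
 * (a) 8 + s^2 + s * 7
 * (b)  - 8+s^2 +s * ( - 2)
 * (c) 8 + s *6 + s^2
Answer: c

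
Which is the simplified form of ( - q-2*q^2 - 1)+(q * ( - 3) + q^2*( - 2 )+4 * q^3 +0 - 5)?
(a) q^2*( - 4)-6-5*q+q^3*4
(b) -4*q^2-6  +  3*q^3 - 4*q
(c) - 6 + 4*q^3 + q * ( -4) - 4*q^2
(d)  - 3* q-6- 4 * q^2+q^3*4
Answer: c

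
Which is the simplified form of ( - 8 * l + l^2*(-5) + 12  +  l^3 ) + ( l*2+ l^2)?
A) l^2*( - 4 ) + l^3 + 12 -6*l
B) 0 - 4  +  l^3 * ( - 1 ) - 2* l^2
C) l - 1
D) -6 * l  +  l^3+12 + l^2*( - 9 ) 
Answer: A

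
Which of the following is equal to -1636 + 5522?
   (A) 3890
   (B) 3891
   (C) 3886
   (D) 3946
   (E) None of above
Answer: C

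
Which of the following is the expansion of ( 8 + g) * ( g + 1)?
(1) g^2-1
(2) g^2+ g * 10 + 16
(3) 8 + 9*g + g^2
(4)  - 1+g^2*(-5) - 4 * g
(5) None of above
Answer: 3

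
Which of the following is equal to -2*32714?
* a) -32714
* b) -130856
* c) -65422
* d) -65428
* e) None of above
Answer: d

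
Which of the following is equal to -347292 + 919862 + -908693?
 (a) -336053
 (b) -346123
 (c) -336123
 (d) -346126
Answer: c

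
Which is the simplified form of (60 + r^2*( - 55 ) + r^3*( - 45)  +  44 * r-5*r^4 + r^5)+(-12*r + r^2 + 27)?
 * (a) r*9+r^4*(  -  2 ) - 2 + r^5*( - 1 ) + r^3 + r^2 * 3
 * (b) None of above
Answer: b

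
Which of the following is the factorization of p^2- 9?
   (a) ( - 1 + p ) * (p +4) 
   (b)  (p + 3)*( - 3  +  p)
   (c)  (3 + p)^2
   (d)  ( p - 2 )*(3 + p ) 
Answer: b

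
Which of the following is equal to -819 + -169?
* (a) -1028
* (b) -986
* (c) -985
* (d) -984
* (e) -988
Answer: e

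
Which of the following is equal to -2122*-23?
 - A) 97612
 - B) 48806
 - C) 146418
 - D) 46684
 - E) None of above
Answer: B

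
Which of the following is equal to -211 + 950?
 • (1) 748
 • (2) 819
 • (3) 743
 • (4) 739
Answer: 4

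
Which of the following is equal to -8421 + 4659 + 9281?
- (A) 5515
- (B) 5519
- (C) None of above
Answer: B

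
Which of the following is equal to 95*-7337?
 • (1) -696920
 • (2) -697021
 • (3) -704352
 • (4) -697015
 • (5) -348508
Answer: 4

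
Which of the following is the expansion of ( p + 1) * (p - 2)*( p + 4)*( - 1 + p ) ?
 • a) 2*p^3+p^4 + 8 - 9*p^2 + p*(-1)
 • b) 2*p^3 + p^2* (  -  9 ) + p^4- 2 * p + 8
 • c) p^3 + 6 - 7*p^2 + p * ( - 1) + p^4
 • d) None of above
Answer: b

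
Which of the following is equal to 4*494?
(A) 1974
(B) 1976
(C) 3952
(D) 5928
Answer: B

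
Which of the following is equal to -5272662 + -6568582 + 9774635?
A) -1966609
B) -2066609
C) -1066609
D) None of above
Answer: B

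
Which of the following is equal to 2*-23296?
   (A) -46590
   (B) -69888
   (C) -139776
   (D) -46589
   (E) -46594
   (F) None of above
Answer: F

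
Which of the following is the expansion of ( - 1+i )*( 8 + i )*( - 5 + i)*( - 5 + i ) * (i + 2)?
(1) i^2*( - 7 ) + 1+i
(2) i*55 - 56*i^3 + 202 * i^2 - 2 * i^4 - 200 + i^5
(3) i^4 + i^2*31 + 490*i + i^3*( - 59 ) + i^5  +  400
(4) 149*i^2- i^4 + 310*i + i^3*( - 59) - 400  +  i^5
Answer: 4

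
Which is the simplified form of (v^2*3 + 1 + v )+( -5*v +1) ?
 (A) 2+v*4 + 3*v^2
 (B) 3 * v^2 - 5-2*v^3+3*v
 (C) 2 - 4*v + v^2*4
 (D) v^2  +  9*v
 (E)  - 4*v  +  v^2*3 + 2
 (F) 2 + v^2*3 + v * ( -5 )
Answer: E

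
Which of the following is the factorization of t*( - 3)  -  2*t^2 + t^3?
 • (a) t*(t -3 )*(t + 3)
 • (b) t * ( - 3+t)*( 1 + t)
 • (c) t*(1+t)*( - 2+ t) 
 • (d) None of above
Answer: b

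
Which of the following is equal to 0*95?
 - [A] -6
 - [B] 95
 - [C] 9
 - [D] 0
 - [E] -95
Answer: D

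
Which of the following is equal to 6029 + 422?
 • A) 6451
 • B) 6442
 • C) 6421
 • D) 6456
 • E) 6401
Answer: A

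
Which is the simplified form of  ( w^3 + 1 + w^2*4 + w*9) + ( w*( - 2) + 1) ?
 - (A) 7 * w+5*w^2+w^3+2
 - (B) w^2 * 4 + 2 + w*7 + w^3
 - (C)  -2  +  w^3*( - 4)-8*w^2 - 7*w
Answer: B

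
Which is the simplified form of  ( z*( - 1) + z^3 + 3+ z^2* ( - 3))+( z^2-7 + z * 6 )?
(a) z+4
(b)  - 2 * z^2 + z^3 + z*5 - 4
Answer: b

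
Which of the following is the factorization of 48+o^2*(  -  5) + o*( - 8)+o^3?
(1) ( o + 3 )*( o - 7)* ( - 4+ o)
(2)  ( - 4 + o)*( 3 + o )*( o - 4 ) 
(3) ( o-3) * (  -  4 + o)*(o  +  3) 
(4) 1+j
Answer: 2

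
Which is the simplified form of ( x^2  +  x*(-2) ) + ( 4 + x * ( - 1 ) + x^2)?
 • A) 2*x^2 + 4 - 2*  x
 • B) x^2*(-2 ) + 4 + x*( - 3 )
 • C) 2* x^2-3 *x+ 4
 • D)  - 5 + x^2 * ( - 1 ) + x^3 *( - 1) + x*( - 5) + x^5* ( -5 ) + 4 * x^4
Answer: C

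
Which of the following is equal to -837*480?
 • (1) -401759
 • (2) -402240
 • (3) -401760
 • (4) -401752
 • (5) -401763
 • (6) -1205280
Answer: 3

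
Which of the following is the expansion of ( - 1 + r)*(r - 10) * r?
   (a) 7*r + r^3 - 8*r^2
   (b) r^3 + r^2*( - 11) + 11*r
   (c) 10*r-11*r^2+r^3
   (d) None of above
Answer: c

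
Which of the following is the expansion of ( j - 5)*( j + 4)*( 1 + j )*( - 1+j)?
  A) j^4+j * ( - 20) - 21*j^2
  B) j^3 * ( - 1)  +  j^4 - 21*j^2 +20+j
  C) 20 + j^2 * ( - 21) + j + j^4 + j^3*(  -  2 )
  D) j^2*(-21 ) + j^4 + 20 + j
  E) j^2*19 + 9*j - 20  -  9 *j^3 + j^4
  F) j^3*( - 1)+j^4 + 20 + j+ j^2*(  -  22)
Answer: B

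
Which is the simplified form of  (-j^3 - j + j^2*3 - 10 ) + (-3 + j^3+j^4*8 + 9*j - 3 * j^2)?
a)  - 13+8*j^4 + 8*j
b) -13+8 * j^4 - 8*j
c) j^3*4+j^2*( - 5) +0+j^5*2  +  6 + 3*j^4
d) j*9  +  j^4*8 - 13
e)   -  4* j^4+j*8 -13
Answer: a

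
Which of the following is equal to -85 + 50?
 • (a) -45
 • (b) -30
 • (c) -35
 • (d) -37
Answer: c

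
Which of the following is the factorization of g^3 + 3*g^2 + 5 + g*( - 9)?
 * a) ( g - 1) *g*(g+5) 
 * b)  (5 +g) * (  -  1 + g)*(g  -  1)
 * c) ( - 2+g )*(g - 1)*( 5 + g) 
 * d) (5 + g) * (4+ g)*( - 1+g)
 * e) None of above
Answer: b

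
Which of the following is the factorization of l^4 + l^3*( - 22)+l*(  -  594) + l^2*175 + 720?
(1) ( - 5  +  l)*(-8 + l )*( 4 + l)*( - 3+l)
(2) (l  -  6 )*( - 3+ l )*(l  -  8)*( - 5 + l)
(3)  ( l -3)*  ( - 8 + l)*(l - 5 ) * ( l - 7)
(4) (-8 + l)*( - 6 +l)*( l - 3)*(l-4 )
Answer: 2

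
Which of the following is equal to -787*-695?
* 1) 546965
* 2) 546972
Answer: 1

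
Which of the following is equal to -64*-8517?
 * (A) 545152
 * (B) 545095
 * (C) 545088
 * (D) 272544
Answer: C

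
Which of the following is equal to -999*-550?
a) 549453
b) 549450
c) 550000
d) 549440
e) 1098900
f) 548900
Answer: b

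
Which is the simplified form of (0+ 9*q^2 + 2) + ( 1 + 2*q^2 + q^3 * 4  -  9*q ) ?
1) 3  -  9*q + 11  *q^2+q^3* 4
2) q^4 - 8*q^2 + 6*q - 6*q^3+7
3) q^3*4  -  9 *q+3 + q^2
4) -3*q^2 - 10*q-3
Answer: 1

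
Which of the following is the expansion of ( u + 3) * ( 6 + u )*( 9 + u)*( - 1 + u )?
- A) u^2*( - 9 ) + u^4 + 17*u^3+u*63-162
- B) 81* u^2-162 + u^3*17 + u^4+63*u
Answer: B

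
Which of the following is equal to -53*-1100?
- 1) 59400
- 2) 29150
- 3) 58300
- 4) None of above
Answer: 3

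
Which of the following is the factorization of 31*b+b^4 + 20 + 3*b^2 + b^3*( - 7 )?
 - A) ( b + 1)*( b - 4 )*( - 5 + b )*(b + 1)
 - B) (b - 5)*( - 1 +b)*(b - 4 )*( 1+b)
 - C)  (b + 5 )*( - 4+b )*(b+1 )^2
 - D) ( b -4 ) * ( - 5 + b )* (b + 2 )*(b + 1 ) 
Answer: A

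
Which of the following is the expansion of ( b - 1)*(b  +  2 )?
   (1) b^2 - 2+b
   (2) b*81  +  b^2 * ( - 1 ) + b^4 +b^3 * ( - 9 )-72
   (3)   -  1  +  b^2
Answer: 1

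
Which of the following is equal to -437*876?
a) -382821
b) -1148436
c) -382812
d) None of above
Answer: c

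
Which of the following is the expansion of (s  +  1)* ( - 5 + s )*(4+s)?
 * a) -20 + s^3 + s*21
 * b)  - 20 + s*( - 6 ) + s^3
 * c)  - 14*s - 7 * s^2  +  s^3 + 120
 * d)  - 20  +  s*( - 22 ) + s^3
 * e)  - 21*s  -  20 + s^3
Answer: e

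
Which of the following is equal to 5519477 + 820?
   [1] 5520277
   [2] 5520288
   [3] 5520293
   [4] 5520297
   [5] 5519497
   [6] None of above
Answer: 4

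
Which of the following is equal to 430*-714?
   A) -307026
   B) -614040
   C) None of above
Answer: C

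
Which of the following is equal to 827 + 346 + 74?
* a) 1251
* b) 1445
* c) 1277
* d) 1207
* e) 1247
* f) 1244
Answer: e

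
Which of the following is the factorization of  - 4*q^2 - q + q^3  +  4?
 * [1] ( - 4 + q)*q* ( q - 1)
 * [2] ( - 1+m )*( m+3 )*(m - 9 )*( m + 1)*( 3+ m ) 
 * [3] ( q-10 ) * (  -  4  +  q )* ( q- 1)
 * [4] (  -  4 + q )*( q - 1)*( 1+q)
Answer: 4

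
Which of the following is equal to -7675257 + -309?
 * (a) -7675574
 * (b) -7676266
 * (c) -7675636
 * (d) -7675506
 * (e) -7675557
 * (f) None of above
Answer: f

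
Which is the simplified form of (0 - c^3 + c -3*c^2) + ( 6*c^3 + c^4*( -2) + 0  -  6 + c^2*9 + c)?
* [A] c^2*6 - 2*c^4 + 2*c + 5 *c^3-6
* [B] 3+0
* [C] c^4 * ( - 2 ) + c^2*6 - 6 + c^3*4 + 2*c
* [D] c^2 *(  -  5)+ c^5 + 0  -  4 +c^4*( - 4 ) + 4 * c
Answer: A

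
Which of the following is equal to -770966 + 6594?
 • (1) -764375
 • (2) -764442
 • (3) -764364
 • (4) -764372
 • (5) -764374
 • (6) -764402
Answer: 4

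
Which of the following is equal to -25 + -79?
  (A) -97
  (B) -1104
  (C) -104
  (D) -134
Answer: C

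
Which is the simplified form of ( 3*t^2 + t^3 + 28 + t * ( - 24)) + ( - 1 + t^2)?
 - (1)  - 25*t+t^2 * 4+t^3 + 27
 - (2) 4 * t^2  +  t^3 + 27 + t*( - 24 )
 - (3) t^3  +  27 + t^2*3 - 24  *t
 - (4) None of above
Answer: 2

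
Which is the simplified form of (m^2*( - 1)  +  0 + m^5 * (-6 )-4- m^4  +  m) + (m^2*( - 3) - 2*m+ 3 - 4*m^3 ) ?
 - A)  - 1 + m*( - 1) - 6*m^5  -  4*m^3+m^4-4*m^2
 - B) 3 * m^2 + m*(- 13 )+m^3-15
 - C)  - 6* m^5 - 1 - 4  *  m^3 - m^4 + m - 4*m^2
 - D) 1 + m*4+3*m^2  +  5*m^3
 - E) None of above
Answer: E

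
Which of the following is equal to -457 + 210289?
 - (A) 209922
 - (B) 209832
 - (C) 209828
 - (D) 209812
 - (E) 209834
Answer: B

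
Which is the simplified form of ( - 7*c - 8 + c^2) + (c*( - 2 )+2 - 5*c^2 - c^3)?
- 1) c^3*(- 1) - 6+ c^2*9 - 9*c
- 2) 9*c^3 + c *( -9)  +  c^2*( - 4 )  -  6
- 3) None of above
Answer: 3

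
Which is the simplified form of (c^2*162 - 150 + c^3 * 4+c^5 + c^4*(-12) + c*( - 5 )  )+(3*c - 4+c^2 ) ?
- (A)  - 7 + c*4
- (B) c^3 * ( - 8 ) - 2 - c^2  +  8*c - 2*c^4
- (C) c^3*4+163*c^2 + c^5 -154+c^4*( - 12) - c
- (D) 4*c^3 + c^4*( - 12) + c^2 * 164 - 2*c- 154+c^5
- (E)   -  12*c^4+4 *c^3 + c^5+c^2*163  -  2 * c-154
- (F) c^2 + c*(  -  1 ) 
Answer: E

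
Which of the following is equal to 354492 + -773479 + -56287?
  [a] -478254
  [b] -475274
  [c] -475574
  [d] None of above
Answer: b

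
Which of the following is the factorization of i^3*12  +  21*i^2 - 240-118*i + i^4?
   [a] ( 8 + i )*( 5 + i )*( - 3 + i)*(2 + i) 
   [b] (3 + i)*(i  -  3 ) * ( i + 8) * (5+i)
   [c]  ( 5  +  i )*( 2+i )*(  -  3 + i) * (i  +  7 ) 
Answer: a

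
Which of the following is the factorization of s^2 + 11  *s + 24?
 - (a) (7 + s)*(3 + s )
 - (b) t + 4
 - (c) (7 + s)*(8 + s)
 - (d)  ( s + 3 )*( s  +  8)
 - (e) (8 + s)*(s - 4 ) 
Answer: d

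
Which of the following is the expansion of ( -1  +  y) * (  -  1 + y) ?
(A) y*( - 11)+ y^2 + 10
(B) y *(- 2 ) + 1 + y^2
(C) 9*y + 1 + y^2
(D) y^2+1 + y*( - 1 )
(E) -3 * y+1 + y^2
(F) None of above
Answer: B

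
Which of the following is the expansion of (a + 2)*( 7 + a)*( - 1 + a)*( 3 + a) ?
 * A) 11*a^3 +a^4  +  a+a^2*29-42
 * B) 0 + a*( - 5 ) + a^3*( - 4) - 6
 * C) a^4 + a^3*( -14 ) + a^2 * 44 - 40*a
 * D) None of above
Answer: A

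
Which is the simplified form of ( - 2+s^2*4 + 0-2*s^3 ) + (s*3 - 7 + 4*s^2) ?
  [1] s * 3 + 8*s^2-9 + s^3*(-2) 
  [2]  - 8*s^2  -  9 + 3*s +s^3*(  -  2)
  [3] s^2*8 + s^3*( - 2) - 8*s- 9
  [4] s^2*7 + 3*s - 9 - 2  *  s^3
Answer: 1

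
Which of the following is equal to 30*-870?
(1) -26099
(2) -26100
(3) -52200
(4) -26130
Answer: 2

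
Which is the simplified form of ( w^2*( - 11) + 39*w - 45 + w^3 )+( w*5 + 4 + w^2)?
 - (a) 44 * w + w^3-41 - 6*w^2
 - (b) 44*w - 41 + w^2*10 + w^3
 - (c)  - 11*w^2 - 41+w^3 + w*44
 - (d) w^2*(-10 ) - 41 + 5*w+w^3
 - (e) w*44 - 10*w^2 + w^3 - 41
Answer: e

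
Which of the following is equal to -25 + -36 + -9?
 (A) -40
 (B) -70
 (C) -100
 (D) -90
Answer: B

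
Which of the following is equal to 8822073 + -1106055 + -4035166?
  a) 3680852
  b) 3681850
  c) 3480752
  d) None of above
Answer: a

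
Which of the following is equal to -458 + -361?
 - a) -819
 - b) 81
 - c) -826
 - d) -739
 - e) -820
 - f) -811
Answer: a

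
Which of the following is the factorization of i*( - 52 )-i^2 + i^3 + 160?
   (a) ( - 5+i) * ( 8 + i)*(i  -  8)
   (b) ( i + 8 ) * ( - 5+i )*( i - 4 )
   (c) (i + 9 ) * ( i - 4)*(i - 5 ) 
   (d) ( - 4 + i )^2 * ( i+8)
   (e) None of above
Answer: b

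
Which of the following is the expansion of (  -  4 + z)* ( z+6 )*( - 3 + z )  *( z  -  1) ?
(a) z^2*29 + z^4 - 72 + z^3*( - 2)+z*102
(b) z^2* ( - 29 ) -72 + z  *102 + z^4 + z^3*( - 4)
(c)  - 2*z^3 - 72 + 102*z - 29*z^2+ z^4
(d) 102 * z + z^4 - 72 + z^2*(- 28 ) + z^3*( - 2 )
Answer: c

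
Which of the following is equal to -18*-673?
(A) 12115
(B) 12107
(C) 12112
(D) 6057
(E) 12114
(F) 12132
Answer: E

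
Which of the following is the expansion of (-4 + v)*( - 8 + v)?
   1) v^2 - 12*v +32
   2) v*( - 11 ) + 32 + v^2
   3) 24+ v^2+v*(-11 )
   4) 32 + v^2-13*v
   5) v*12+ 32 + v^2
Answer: 1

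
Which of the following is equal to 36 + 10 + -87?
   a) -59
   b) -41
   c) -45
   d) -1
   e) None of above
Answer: b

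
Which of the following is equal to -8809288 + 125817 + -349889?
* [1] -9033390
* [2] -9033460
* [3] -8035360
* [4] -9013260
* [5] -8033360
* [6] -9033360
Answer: 6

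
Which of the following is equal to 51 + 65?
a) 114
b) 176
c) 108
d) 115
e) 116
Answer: e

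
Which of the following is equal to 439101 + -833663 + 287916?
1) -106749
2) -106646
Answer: 2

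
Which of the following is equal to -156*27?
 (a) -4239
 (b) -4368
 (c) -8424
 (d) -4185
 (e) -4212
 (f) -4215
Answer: e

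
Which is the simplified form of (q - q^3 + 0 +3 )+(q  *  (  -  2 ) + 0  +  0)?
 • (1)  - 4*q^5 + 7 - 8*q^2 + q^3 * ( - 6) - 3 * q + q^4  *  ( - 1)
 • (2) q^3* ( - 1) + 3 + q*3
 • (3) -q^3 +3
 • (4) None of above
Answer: 4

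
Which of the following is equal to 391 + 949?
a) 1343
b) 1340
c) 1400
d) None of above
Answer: b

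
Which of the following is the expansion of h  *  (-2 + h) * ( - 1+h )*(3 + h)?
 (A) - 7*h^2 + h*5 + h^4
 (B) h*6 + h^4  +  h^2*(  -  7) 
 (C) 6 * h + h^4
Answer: B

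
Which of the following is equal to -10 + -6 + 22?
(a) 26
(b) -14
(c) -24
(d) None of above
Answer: d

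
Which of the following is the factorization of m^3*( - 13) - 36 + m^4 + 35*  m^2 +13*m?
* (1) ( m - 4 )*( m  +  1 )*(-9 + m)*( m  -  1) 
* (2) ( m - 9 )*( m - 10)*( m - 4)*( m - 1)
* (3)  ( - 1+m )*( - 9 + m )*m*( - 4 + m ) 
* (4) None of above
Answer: 1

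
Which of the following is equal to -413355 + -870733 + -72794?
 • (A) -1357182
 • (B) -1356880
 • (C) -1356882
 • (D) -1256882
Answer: C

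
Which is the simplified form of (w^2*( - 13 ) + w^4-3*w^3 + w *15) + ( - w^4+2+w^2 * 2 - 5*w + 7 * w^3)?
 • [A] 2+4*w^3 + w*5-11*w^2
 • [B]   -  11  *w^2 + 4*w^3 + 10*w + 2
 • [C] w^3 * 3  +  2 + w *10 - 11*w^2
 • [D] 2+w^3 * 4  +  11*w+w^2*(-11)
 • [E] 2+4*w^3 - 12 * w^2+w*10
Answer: B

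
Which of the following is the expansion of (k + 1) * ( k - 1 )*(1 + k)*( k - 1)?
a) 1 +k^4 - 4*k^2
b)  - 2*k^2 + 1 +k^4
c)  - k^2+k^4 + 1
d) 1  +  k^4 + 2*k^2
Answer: b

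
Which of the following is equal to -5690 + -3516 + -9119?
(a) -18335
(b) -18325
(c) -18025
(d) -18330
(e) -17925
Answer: b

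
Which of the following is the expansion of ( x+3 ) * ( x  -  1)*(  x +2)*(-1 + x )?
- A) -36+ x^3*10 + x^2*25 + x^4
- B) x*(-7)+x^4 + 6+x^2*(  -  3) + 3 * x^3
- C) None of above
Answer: B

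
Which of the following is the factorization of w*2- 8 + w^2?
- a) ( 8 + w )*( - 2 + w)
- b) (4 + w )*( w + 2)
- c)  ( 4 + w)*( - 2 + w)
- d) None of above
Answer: c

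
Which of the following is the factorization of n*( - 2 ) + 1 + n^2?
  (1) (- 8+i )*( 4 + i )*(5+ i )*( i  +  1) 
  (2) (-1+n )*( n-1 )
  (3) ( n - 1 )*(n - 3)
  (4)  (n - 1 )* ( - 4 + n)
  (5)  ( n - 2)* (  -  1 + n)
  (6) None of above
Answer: 2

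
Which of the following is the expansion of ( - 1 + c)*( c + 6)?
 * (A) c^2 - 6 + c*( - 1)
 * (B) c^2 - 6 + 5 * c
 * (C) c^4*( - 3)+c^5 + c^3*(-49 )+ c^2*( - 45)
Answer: B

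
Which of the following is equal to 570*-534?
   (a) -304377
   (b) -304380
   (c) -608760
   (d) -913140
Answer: b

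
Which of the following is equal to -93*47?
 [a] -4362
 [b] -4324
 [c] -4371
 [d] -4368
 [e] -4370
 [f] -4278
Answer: c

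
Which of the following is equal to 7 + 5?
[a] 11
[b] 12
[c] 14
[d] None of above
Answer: b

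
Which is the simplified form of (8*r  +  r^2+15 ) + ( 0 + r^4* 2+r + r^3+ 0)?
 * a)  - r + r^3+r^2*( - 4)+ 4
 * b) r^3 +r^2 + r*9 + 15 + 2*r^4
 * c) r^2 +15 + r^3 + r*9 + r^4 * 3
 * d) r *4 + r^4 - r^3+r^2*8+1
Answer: b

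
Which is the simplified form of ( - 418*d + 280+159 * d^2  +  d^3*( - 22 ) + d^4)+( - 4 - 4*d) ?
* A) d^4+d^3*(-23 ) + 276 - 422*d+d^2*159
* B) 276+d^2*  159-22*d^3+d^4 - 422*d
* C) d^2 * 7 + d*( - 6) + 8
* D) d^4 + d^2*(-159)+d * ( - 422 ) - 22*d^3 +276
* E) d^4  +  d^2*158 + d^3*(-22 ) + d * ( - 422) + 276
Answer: B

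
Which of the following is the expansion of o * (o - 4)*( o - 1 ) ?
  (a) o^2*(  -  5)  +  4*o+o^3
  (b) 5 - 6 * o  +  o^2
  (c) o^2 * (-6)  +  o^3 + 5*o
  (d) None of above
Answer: a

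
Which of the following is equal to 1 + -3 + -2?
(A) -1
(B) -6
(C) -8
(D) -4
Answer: D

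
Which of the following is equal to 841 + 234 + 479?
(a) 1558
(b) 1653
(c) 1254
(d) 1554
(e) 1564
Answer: d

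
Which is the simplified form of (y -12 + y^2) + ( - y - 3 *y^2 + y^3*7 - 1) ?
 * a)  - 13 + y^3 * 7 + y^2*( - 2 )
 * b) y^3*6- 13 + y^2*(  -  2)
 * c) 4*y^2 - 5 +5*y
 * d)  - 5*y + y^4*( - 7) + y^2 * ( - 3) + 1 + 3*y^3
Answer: a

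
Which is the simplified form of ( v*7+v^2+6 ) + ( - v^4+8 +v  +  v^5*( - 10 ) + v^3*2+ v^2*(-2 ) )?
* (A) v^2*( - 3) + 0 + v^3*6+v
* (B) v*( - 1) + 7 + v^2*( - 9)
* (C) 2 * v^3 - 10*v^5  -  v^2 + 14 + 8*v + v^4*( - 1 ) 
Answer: C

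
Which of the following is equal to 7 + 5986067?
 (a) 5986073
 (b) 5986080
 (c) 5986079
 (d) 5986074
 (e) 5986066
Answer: d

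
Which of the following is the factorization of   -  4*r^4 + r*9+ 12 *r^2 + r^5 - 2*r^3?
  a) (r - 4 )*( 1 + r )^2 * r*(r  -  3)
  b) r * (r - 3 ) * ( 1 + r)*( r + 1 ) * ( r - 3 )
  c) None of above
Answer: b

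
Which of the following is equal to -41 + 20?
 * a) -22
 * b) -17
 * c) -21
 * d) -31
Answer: c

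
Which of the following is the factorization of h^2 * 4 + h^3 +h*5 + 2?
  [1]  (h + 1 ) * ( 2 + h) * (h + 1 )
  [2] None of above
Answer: 1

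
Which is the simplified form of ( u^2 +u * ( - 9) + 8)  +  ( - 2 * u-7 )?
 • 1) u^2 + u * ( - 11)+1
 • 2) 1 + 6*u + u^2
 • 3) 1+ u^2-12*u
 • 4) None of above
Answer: 1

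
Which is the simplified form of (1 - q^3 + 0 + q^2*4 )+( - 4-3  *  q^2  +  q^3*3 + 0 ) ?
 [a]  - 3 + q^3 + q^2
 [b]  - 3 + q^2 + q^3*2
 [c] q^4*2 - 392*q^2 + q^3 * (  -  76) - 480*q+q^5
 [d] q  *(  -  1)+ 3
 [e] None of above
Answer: b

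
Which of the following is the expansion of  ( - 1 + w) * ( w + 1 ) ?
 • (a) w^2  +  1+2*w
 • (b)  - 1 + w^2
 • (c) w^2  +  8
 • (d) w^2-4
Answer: b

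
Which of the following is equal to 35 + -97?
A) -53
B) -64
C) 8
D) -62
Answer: D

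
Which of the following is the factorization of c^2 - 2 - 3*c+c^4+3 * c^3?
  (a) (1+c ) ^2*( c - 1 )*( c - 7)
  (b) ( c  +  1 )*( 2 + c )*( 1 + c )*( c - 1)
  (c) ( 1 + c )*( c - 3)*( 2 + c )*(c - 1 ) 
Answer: b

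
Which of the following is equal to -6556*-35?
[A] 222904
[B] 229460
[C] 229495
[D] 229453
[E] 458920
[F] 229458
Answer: B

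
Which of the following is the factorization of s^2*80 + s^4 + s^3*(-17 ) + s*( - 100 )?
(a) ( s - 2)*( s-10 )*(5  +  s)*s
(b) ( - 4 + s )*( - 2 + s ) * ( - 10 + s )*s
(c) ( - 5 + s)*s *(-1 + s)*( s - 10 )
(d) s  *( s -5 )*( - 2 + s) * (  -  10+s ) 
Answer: d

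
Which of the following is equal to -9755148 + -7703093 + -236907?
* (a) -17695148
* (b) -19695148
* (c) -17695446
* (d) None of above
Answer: a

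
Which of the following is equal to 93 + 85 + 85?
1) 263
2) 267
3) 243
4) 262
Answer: 1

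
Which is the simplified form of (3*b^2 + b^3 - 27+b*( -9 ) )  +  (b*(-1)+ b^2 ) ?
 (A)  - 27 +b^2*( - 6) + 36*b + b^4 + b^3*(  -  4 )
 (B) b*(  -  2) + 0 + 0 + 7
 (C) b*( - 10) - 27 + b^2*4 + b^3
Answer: C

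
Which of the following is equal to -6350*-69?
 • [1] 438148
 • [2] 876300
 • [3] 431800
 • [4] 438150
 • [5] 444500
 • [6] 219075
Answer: 4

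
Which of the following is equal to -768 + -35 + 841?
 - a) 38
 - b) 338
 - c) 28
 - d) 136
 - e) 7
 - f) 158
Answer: a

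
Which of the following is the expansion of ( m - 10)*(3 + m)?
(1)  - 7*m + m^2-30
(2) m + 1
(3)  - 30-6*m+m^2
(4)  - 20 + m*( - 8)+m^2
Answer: 1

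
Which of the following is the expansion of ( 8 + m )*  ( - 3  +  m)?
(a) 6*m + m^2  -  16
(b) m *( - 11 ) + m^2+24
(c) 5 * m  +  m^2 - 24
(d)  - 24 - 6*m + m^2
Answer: c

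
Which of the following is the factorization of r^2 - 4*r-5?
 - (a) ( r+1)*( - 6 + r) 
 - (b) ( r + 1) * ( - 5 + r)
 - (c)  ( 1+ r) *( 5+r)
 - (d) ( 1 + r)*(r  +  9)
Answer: b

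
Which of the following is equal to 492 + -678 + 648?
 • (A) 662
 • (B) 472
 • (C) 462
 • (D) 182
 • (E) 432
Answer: C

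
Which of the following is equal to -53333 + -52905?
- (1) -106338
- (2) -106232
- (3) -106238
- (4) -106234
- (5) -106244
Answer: 3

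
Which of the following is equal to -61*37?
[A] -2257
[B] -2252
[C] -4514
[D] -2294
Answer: A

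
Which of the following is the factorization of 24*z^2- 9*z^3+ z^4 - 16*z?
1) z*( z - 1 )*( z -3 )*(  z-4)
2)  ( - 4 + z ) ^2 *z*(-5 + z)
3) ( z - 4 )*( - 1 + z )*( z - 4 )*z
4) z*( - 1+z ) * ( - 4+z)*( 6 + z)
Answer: 3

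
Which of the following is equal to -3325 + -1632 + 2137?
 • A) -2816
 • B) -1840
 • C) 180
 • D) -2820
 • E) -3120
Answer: D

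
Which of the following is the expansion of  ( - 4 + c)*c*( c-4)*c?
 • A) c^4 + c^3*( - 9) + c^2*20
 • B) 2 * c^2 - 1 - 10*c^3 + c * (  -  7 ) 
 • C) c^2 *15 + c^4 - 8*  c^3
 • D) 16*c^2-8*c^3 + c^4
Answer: D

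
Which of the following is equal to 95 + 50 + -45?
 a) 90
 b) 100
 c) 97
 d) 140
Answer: b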